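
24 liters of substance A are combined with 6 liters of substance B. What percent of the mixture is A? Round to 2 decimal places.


Volume of A = 24 L
Volume of B = 6 L
Total volume = 24 + 6 = 30 L
Percentage of A = (24/30) * 100
= 80.00%

80.00


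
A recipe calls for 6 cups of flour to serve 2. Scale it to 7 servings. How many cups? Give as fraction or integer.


Original: 6 cups for 2 servings
Target servings = 7
Scaling factor = 7/2
New amount = 6 * 7/2
= 42/2
= 21 cups

21


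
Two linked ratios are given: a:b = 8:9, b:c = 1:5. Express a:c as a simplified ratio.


Given a:b = 8:9 and b:c = 1:5
Make b consistent. Multiply first ratio by 1: a:b = 8:9
Multiply second ratio by 9: b:c = 9:45
Now b = 9 in both, so a:b:c = 8:9:45
Therefore a:c = 8:45
Simplify by GCD: a:c = 8:45

8:45


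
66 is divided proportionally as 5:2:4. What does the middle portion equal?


Ratio = 5:2:4
Total parts = 5 + 2 + 4 = 11
Value per part = 66 / 11 = 6
First share = 5 * 6 = 30
Middle share = 2 * 6 = 12
Third share = 4 * 6 = 24

12


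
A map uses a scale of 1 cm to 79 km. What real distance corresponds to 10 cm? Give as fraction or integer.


Map scale: 1 cm = 79 km
Measured distance on map = 10 cm
Set up proportion: 10 * 79 / 1
= 790 / 1
= 790 km

790


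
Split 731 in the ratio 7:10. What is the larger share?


Total parts = 7 + 10 = 17
Value per part = 731 / 17 = 43
First share = 7 * 43 = 301
Second share = 10 * 43 = 430
Larger share = 430

430


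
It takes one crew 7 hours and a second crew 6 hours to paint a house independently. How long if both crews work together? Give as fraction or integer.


Rate of A = 1/7 job per hour
Rate of B = 1/6 job per hour
Combined rate = 1/7 + 1/6
Find common denominator: (6 + 7)/(7*6) = 13/42
Combined rate = 13/42 job per hour
Time together = 1 / (13/42) = 42/13 hours

42/13


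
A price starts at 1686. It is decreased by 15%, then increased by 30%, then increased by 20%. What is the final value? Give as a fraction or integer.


Start: 1686
Step 1: decrease by 15% => multiply by 85/100
  1686 * 85/100 = 14331/10
Step 2: increase by 30% => multiply by 130/100
  14331/10 * 130/100 = 186303/100
Step 3: increase by 20% => multiply by 120/100
  186303/100 * 120/100 = 558909/250
Final value = 558909/250

558909/250


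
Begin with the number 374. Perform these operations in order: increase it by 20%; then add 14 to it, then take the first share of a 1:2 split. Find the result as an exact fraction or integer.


Start with 374.
Step 1: Increase by 20%: 374 * 120/100 = 2244/5
Step 2: Add 14: 2244/5+14=2314/5; split 1:2 first = 2314/5*1/3 = 2314/15
Final result = 2314/15

2314/15


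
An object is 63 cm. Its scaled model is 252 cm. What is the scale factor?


Original length = 63 cm
Scaled length = 252 cm
Scale factor = 252 / 63
= 4

4


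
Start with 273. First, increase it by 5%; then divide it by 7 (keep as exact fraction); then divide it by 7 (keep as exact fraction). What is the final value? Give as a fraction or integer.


Start with 273.
Step 1: Increase by 5%: 273 * 105/100 = 5733/20
Step 2: Divide by 7: 5733/20 / 7 = 819/20
Step 3: Divide by 7: 819/20 / 7 = 117/20
Final result = 117/20

117/20


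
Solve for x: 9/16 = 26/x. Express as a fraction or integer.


Setting up: 9/16 = 26/x
Cross multiply: 9 * x = 16 * 26
9x = 416
x = 416/9
x = 416/9

416/9


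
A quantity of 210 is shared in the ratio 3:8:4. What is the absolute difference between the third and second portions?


Total parts = 3 + 8 + 4 = 15
Value per part = 210 / 15 = 14
Shares: 3*14=42, 8*14=112, 4*14=56
Third share = 56, second share = 112
Difference = |56 - 112| = 56

56


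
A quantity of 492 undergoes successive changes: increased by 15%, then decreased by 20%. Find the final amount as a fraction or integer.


Start: 492
Step 1: increase by 15% => multiply by 115/100
  492 * 115/100 = 2829/5
Step 2: decrease by 20% => multiply by 80/100
  2829/5 * 80/100 = 11316/25
Final value = 11316/25

11316/25


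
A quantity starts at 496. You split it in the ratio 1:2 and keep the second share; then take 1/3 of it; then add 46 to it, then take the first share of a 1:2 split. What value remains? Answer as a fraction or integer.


Start with 496.
Step 1: Split 1:2, second share = 496 * 2/3 = 992/3
Step 2: Take 1/3: 992/3 * 1/3 = 992/9
Step 3: Add 46: 992/9+46=1406/9; split 1:2 first = 1406/9*1/3 = 1406/27
Final result = 1406/27

1406/27


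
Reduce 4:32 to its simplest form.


Find GCD(4, 32)
GCD = 4
Divide both by 4: 4/4 = 1, 32/4 = 8
Simplified ratio = 1:8

1:8


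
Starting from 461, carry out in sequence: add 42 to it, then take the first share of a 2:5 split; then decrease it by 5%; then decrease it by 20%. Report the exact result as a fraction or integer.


Start with 461.
Step 1: Add 42: 461+42=503; split 2:5 first = 503*2/7 = 1006/7
Step 2: Decrease by 5%: 1006/7 * 95/100 = 9557/70
Step 3: Decrease by 20%: 9557/70 * 80/100 = 19114/175
Final result = 19114/175

19114/175


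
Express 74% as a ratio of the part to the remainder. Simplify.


Part = 74%, Remainder = 26%
Ratio = 74:26
GCD(74, 26) = 2
Simplify: 37:13 = 37:13

37:13


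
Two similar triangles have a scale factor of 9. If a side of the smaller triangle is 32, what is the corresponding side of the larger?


Similar triangles have proportional sides
Scale factor = 9
Smaller side = 32
Corresponding larger side = 32 * 9
= 288

288


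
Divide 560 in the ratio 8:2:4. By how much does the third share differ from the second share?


Total parts = 8 + 2 + 4 = 14
Value per part = 560 / 14 = 40
Shares: 8*40=320, 2*40=80, 4*40=160
Third share = 160, second share = 80
Difference = |160 - 80| = 80

80


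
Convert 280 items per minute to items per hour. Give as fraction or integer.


Converting from per minute to per hour
Rate = 280 items per minute
Multiply by 60: 280 * 60
= 16800 items per hour

16800


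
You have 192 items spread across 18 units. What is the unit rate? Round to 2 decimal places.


Total items = 192
Number of units = 18
Unit rate = 192 / 18
= 10.67 items per unit

10.67


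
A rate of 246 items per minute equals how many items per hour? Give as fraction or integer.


Converting from per minute to per hour
Rate = 246 items per minute
Multiply by 60: 246 * 60
= 14760 items per hour

14760


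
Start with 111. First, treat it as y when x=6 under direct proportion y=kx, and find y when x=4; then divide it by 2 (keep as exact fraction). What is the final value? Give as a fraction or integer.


Start with 111.
Step 1: Direct prop: k = (111)/6; new y = k*4 = 111*4/6 = 74
Step 2: Divide by 2: 74 / 2 = 37
Final result = 37

37


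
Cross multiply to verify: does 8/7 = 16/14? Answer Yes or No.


Cross multiply to check 8/7 = 16/14
Left cross product: 8 * 14 = 112
Right cross product: 7 * 16 = 112
112 = 112
Equal, so proportions match => Yes

Yes


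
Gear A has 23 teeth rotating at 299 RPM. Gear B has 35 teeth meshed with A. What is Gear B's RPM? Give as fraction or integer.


Gear ratio: teeth_A * RPM_A = teeth_B * RPM_B
23 * 299 = 35 * RPM_B
6877 = 35 * RPM_B
RPM_B = 6877 / 35
RPM_B = 6877/35

6877/35


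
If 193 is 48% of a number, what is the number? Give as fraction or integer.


Given: 193 is 48% of the whole
Set up: 193 = 48/100 * whole
whole = 193 * 100 / 48
whole = 19300 / 48
whole = 4825/12

4825/12


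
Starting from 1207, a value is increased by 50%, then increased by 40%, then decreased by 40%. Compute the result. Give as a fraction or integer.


Start: 1207
Step 1: increase by 50% => multiply by 150/100
  1207 * 150/100 = 3621/2
Step 2: increase by 40% => multiply by 140/100
  3621/2 * 140/100 = 25347/10
Step 3: decrease by 40% => multiply by 60/100
  25347/10 * 60/100 = 76041/50
Final value = 76041/50

76041/50


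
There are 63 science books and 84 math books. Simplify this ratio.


Find GCD(63, 84)
GCD = 21
Divide both by 21: 63/21 = 3, 84/21 = 4
Simplified ratio = 3:4

3:4


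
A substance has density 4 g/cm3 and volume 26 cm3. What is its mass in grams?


Using mass = density * volume
Density = 4 g/cm3
Volume = 26 cm3
Mass = 4 * 26
= 104 g

104


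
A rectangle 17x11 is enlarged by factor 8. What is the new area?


Original dimensions: 17 x 11
Enlargement factor = 8
New width = 17 * 8 = 136
New height = 11 * 8 = 88
New area = 136 * 88 = 11968

11968


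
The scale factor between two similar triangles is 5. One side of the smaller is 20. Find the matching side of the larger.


Similar triangles have proportional sides
Scale factor = 5
Smaller side = 20
Corresponding larger side = 20 * 5
= 100

100


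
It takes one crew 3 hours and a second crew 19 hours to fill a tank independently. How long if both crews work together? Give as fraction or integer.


Rate of A = 1/3 job per hour
Rate of B = 1/19 job per hour
Combined rate = 1/3 + 1/19
Find common denominator: (19 + 3)/(3*19) = 22/57
Combined rate = 22/57 job per hour
Time together = 1 / (22/57) = 57/22 hours

57/22


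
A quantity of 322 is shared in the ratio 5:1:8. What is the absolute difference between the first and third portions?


Total parts = 5 + 1 + 8 = 14
Value per part = 322 / 14 = 23
Shares: 5*23=115, 1*23=23, 8*23=184
First share = 115, third share = 184
Difference = |115 - 184| = 69

69


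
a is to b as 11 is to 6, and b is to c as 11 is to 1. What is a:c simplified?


Given a:b = 11:6 and b:c = 11:1
Make b consistent. Multiply first ratio by 11: a:b = 121:66
Multiply second ratio by 6: b:c = 66:6
Now b = 66 in both, so a:b:c = 121:66:6
Therefore a:c = 121:6
Simplify by GCD: a:c = 121:6

121:6


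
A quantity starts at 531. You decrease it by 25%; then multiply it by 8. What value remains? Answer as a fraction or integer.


Start with 531.
Step 1: Decrease by 25%: 531 * 75/100 = 1593/4
Step 2: Multiply by 8: 1593/4 * 8 = 3186
Final result = 3186

3186


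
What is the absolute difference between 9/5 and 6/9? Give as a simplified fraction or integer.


Simplify: 9/5 = 9/5 and 6/9 = 2/3
Find common denominator: LCD = 15
Convert: 27/15 and 10/15
Difference = |27 - 10|/15 = 17/15
Simplified = 17/15

17/15


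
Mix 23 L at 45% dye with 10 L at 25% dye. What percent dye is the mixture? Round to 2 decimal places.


Solute in mixture 1 = 45% of 23 L = 23*45/100 = 207/20 L
Solute in mixture 2 = 25% of 10 L = 10*25/100 = 5/2 L
Total solute = 207/20 + 5/2 = 257/20 L
Total volume = 23 + 10 = 33 L
Final concentration = 257/20/33 * 100 = 38.94%

38.94


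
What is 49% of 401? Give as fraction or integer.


Compute 49% of 401
Convert percentage: 49% = 49/100
Multiply: 401 * 49/100
= 19649/100
= 19649/100

19649/100


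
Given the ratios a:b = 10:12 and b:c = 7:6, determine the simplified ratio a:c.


Given a:b = 10:12 and b:c = 7:6
Make b consistent. Multiply first ratio by 7: a:b = 70:84
Multiply second ratio by 12: b:c = 84:72
Now b = 84 in both, so a:b:c = 70:84:72
Therefore a:c = 70:72
Simplify by GCD: a:c = 35:36

35:36


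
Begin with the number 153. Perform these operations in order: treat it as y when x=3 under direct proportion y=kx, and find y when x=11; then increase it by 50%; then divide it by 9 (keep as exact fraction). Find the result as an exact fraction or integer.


Start with 153.
Step 1: Direct prop: k = (153)/3; new y = k*11 = 153*11/3 = 561
Step 2: Increase by 50%: 561 * 150/100 = 1683/2
Step 3: Divide by 9: 1683/2 / 9 = 187/2
Final result = 187/2

187/2


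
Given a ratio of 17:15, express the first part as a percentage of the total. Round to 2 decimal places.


Total parts = 17 + 15 = 32
First part fraction = 17/32
Percentage = (17/32) * 100
= 0.53125 * 100
= 53.13%

53.13


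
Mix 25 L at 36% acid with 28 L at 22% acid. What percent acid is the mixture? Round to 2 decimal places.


Solute in mixture 1 = 36% of 25 L = 25*36/100 = 9 L
Solute in mixture 2 = 22% of 28 L = 28*22/100 = 154/25 L
Total solute = 9 + 154/25 = 379/25 L
Total volume = 25 + 28 = 53 L
Final concentration = 379/25/53 * 100 = 28.60%

28.60


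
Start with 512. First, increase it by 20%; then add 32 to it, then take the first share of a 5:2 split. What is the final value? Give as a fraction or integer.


Start with 512.
Step 1: Increase by 20%: 512 * 120/100 = 3072/5
Step 2: Add 32: 3072/5+32=3232/5; split 5:2 first = 3232/5*5/7 = 3232/7
Final result = 3232/7

3232/7


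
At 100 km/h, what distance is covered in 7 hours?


Using distance = speed * time
Speed = 100 km/h
Time = 7 hours
Distance = 100 * 7
= 700 km

700


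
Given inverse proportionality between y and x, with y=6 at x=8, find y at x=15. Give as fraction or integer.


Inverse proportion: y = k/x
Find k: k = 8 * 6 = 48
Compute y at x=15: y = 48/15
y = 16/5

16/5


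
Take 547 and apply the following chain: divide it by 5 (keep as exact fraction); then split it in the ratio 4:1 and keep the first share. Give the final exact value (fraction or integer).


Start with 547.
Step 1: Divide by 5: 547 / 5 = 547/5
Step 2: Split 4:1, first share = 547/5 * 4/5 = 2188/25
Final result = 2188/25

2188/25


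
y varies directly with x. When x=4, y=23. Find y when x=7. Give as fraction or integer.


Direct proportion: y = kx
Find k: k = 23/4 = 23/4
Compute y at x=7: y = 23/4 * 7
y = 161/4

161/4


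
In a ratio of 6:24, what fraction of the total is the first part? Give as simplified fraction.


Total parts = 6 + 24 = 30
First part fraction = 6/30
Simplify: 6/30 = 1/5

1/5


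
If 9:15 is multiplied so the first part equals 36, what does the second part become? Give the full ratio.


Original ratio: 9:15
First term target: 36
Scale factor = 36 / 9 = 4
Multiply second term: 15 * 4 = 60
Equivalent ratio = 36:60

36:60


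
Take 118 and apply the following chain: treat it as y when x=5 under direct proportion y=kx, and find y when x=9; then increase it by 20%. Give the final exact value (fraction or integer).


Start with 118.
Step 1: Direct prop: k = (118)/5; new y = k*9 = 118*9/5 = 1062/5
Step 2: Increase by 20%: 1062/5 * 120/100 = 6372/25
Final result = 6372/25

6372/25


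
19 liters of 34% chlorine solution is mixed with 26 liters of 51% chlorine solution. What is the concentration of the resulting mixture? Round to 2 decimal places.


Solute in mixture 1 = 34% of 19 L = 19*34/100 = 323/50 L
Solute in mixture 2 = 51% of 26 L = 26*51/100 = 663/50 L
Total solute = 323/50 + 663/50 = 493/25 L
Total volume = 19 + 26 = 45 L
Final concentration = 493/25/45 * 100 = 43.82%

43.82


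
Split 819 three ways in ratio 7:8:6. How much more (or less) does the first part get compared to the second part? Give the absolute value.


Total parts = 7 + 8 + 6 = 21
Value per part = 819 / 21 = 39
Shares: 7*39=273, 8*39=312, 6*39=234
First share = 273, second share = 312
Difference = |273 - 312| = 39

39


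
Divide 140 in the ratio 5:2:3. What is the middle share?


Ratio = 5:2:3
Total parts = 5 + 2 + 3 = 10
Value per part = 140 / 10 = 14
First share = 5 * 14 = 70
Middle share = 2 * 14 = 28
Third share = 3 * 14 = 42

28


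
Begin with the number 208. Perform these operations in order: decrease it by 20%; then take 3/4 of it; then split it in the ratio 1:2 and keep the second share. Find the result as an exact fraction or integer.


Start with 208.
Step 1: Decrease by 20%: 208 * 80/100 = 832/5
Step 2: Take 3/4: 832/5 * 3/4 = 624/5
Step 3: Split 1:2, second share = 624/5 * 2/3 = 416/5
Final result = 416/5

416/5


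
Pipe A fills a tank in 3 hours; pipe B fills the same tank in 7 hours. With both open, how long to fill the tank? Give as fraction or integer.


Rate of A = 1/3 job per hour
Rate of B = 1/7 job per hour
Combined rate = 1/3 + 1/7
Find common denominator: (7 + 3)/(3*7) = 10/21
Combined rate = 10/21 job per hour
Time together = 1 / (10/21) = 21/10 hours

21/10


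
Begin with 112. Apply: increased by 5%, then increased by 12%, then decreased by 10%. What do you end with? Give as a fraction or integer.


Start: 112
Step 1: increase by 5% => multiply by 105/100
  112 * 105/100 = 588/5
Step 2: increase by 12% => multiply by 112/100
  588/5 * 112/100 = 16464/125
Step 3: decrease by 10% => multiply by 90/100
  16464/125 * 90/100 = 74088/625
Final value = 74088/625

74088/625


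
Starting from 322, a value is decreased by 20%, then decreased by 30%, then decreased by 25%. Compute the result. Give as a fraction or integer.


Start: 322
Step 1: decrease by 20% => multiply by 80/100
  322 * 80/100 = 1288/5
Step 2: decrease by 30% => multiply by 70/100
  1288/5 * 70/100 = 4508/25
Step 3: decrease by 25% => multiply by 75/100
  4508/25 * 75/100 = 3381/25
Final value = 3381/25

3381/25


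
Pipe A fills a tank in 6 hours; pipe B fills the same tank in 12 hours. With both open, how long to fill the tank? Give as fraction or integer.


Rate of A = 1/6 job per hour
Rate of B = 1/12 job per hour
Combined rate = 1/6 + 1/12
Find common denominator: (12 + 6)/(6*12) = 18/72
Combined rate = 1/4 job per hour
Time together = 1 / (1/4) = 4 hours

4


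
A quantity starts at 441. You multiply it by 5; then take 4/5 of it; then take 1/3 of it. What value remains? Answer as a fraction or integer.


Start with 441.
Step 1: Multiply by 5: 441 * 5 = 2205
Step 2: Take 4/5: 2205 * 4/5 = 1764
Step 3: Take 1/3: 1764 * 1/3 = 588
Final result = 588

588


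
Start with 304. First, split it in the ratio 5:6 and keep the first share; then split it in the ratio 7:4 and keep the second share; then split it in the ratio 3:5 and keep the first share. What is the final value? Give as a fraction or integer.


Start with 304.
Step 1: Split 5:6, first share = 304 * 5/11 = 1520/11
Step 2: Split 7:4, second share = 1520/11 * 4/11 = 6080/121
Step 3: Split 3:5, first share = 6080/121 * 3/8 = 2280/121
Final result = 2280/121

2280/121


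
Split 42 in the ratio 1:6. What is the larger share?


Total parts = 1 + 6 = 7
Value per part = 42 / 7 = 6
First share = 1 * 6 = 6
Second share = 6 * 6 = 36
Larger share = 36

36


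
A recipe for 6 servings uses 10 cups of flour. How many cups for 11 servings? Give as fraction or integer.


Original: 10 cups for 6 servings
Target servings = 11
Scaling factor = 11/6
New amount = 10 * 11/6
= 110/6
= 55/3 cups

55/3


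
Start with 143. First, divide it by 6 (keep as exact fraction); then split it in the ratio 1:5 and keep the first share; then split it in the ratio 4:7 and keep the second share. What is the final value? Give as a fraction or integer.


Start with 143.
Step 1: Divide by 6: 143 / 6 = 143/6
Step 2: Split 1:5, first share = 143/6 * 1/6 = 143/36
Step 3: Split 4:7, second share = 143/36 * 7/11 = 91/36
Final result = 91/36

91/36


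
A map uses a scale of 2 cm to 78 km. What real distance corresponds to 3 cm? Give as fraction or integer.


Map scale: 2 cm = 78 km
Measured distance on map = 3 cm
Set up proportion: 3 * 78 / 2
= 234 / 2
= 117 km

117


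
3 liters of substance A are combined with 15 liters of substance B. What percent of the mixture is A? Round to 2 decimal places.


Volume of A = 3 L
Volume of B = 15 L
Total volume = 3 + 15 = 18 L
Percentage of A = (3/18) * 100
= 16.67%

16.67


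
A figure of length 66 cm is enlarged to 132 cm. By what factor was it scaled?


Original length = 66 cm
Scaled length = 132 cm
Scale factor = 132 / 66
= 2

2


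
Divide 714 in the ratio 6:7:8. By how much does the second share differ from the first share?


Total parts = 6 + 7 + 8 = 21
Value per part = 714 / 21 = 34
Shares: 6*34=204, 7*34=238, 8*34=272
Second share = 238, first share = 204
Difference = |238 - 204| = 34

34


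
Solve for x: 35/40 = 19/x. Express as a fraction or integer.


Setting up: 35/40 = 19/x
Cross multiply: 35 * x = 40 * 19
35x = 760
x = 760/35
x = 152/7

152/7


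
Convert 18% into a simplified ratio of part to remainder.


Part = 18%, Remainder = 82%
Ratio = 18:82
GCD(18, 82) = 2
Simplify: 9:41 = 9:41

9:41


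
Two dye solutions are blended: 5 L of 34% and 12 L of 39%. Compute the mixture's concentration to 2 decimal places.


Solute in mixture 1 = 34% of 5 L = 5*34/100 = 17/10 L
Solute in mixture 2 = 39% of 12 L = 12*39/100 = 117/25 L
Total solute = 17/10 + 117/25 = 319/50 L
Total volume = 5 + 12 = 17 L
Final concentration = 319/50/17 * 100 = 37.53%

37.53


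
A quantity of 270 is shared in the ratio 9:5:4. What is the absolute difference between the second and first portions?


Total parts = 9 + 5 + 4 = 18
Value per part = 270 / 18 = 15
Shares: 9*15=135, 5*15=75, 4*15=60
Second share = 75, first share = 135
Difference = |75 - 135| = 60

60


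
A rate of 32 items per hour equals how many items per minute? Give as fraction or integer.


Converting from per hour to per minute
Rate = 32 items per hour
Divide by 60: 32/60
= 8/15 items per minute

8/15


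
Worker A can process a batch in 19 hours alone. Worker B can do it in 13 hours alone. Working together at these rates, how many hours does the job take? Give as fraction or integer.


Rate of A = 1/19 job per hour
Rate of B = 1/13 job per hour
Combined rate = 1/19 + 1/13
Find common denominator: (13 + 19)/(19*13) = 32/247
Combined rate = 32/247 job per hour
Time together = 1 / (32/247) = 247/32 hours

247/32


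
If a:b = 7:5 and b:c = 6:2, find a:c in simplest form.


Given a:b = 7:5 and b:c = 6:2
Make b consistent. Multiply first ratio by 6: a:b = 42:30
Multiply second ratio by 5: b:c = 30:10
Now b = 30 in both, so a:b:c = 42:30:10
Therefore a:c = 42:10
Simplify by GCD: a:c = 21:5

21:5


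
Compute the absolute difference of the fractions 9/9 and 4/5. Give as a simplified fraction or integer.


Simplify: 9/9 = 1 and 4/5 = 4/5
Find common denominator: LCD = 5
Convert: 5/5 and 4/5
Difference = |5 - 4|/5 = 1/5
Simplified = 1/5

1/5


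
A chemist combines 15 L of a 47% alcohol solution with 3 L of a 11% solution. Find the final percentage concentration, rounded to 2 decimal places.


Solute in mixture 1 = 47% of 15 L = 15*47/100 = 141/20 L
Solute in mixture 2 = 11% of 3 L = 3*11/100 = 33/100 L
Total solute = 141/20 + 33/100 = 369/50 L
Total volume = 15 + 3 = 18 L
Final concentration = 369/50/18 * 100 = 41.00%

41.00


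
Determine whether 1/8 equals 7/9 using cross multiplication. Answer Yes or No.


Cross multiply to check 1/8 = 7/9
Left cross product: 1 * 9 = 9
Right cross product: 8 * 7 = 56
9 != 56
Not equal, so proportions differ => No

No


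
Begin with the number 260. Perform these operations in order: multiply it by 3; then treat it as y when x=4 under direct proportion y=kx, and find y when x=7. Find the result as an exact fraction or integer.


Start with 260.
Step 1: Multiply by 3: 260 * 3 = 780
Step 2: Direct prop: k = (780)/4; new y = k*7 = 780*7/4 = 1365
Final result = 1365

1365


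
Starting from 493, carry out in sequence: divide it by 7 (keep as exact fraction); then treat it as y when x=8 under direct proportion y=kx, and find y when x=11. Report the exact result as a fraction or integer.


Start with 493.
Step 1: Divide by 7: 493 / 7 = 493/7
Step 2: Direct prop: k = (493/7)/8; new y = k*11 = 493/7*11/8 = 5423/56
Final result = 5423/56

5423/56


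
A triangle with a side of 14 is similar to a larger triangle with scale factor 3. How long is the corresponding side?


Similar triangles have proportional sides
Scale factor = 3
Smaller side = 14
Corresponding larger side = 14 * 3
= 42

42


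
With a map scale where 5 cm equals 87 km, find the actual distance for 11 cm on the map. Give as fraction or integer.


Map scale: 5 cm = 87 km
Measured distance on map = 11 cm
Set up proportion: 11 * 87 / 5
= 957 / 5
= 957/5 km

957/5


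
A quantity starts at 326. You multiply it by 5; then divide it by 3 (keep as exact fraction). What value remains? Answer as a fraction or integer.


Start with 326.
Step 1: Multiply by 5: 326 * 5 = 1630
Step 2: Divide by 3: 1630 / 3 = 1630/3
Final result = 1630/3

1630/3


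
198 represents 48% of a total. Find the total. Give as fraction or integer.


Given: 198 is 48% of the whole
Set up: 198 = 48/100 * whole
whole = 198 * 100 / 48
whole = 19800 / 48
whole = 825/2

825/2


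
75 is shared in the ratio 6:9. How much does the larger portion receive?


Total parts = 6 + 9 = 15
Value per part = 75 / 15 = 5
First share = 6 * 5 = 30
Second share = 9 * 5 = 45
Larger share = 45

45


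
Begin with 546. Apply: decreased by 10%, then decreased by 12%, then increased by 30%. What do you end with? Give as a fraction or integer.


Start: 546
Step 1: decrease by 10% => multiply by 90/100
  546 * 90/100 = 2457/5
Step 2: decrease by 12% => multiply by 88/100
  2457/5 * 88/100 = 54054/125
Step 3: increase by 30% => multiply by 130/100
  54054/125 * 130/100 = 351351/625
Final value = 351351/625

351351/625


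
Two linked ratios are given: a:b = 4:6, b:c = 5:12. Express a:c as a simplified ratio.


Given a:b = 4:6 and b:c = 5:12
Make b consistent. Multiply first ratio by 5: a:b = 20:30
Multiply second ratio by 6: b:c = 30:72
Now b = 30 in both, so a:b:c = 20:30:72
Therefore a:c = 20:72
Simplify by GCD: a:c = 5:18

5:18


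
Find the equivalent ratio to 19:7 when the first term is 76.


Original ratio: 19:7
First term target: 76
Scale factor = 76 / 19 = 4
Multiply second term: 7 * 4 = 28
Equivalent ratio = 76:28

76:28


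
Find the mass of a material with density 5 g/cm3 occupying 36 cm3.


Using mass = density * volume
Density = 5 g/cm3
Volume = 36 cm3
Mass = 5 * 36
= 180 g

180


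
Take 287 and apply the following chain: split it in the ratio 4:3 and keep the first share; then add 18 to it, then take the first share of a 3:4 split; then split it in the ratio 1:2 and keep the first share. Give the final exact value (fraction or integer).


Start with 287.
Step 1: Split 4:3, first share = 287 * 4/7 = 164
Step 2: Add 18: 164+18=182; split 3:4 first = 182*3/7 = 78
Step 3: Split 1:2, first share = 78 * 1/3 = 26
Final result = 26

26


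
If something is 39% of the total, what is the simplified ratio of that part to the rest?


Part = 39%, Remainder = 61%
Ratio = 39:61
GCD(39, 61) = 1
Simplify: 39:61 = 39:61

39:61


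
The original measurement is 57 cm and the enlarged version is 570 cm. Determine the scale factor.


Original length = 57 cm
Scaled length = 570 cm
Scale factor = 570 / 57
= 10

10


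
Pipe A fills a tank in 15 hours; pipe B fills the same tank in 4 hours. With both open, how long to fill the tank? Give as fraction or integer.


Rate of A = 1/15 job per hour
Rate of B = 1/4 job per hour
Combined rate = 1/15 + 1/4
Find common denominator: (4 + 15)/(15*4) = 19/60
Combined rate = 19/60 job per hour
Time together = 1 / (19/60) = 60/19 hours

60/19


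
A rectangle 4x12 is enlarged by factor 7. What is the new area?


Original dimensions: 4 x 12
Enlargement factor = 7
New width = 4 * 7 = 28
New height = 12 * 7 = 84
New area = 28 * 84 = 2352

2352


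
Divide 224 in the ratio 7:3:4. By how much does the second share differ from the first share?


Total parts = 7 + 3 + 4 = 14
Value per part = 224 / 14 = 16
Shares: 7*16=112, 3*16=48, 4*16=64
Second share = 48, first share = 112
Difference = |48 - 112| = 64

64


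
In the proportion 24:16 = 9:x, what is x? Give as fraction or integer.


Setting up: 24/16 = 9/x
Cross multiply: 24 * x = 16 * 9
24x = 144
x = 144/24
x = 6

6


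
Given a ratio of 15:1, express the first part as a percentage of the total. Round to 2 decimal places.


Total parts = 15 + 1 = 16
First part fraction = 15/16
Percentage = (15/16) * 100
= 0.9375 * 100
= 93.75%

93.75


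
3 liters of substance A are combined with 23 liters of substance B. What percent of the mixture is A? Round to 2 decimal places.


Volume of A = 3 L
Volume of B = 23 L
Total volume = 3 + 23 = 26 L
Percentage of A = (3/26) * 100
= 11.54%

11.54


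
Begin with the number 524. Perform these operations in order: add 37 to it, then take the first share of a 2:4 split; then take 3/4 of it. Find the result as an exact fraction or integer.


Start with 524.
Step 1: Add 37: 524+37=561; split 2:4 first = 561*2/6 = 187
Step 2: Take 3/4: 187 * 3/4 = 561/4
Final result = 561/4

561/4


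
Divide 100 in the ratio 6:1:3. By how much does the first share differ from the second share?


Total parts = 6 + 1 + 3 = 10
Value per part = 100 / 10 = 10
Shares: 6*10=60, 1*10=10, 3*10=30
First share = 60, second share = 10
Difference = |60 - 10| = 50

50


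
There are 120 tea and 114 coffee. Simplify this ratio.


Find GCD(120, 114)
GCD = 6
Divide both by 6: 120/6 = 20, 114/6 = 19
Simplified ratio = 20:19

20:19


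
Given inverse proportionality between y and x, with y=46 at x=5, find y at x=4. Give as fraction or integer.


Inverse proportion: y = k/x
Find k: k = 5 * 46 = 230
Compute y at x=4: y = 230/4
y = 115/2

115/2


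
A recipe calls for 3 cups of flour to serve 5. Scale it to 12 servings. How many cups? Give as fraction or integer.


Original: 3 cups for 5 servings
Target servings = 12
Scaling factor = 12/5
New amount = 3 * 12/5
= 36/5
= 36/5 cups

36/5


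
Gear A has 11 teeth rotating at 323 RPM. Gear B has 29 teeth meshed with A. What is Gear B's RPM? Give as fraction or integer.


Gear ratio: teeth_A * RPM_A = teeth_B * RPM_B
11 * 323 = 29 * RPM_B
3553 = 29 * RPM_B
RPM_B = 3553 / 29
RPM_B = 3553/29

3553/29


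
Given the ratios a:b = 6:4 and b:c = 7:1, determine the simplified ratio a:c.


Given a:b = 6:4 and b:c = 7:1
Make b consistent. Multiply first ratio by 7: a:b = 42:28
Multiply second ratio by 4: b:c = 28:4
Now b = 28 in both, so a:b:c = 42:28:4
Therefore a:c = 42:4
Simplify by GCD: a:c = 21:2

21:2


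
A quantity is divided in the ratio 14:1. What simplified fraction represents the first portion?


Total parts = 14 + 1 = 15
First part fraction = 14/15
Simplify: 14/15 = 14/15

14/15


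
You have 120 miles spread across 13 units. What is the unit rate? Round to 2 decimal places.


Total miles = 120
Number of units = 13
Unit rate = 120 / 13
= 9.23 miles per unit

9.23


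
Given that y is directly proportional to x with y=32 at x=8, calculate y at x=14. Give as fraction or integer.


Direct proportion: y = kx
Find k: k = 32/8 = 4
Compute y at x=14: y = 4 * 14
y = 56

56


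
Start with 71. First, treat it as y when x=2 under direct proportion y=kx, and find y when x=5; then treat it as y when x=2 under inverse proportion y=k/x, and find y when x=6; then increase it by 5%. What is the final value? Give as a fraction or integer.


Start with 71.
Step 1: Direct prop: k = (71)/2; new y = k*5 = 71*5/2 = 355/2
Step 2: Inverse prop: k = (355/2)*2; new y = k/6 = 355/2*2/6 = 355/6
Step 3: Increase by 5%: 355/6 * 105/100 = 497/8
Final result = 497/8

497/8


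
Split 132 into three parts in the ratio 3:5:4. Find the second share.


Ratio = 3:5:4
Total parts = 3 + 5 + 4 = 12
Value per part = 132 / 12 = 11
First share = 3 * 11 = 33
Middle share = 5 * 11 = 55
Third share = 4 * 11 = 44

55


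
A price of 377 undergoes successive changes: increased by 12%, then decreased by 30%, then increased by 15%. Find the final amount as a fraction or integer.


Start: 377
Step 1: increase by 12% => multiply by 112/100
  377 * 112/100 = 10556/25
Step 2: decrease by 30% => multiply by 70/100
  10556/25 * 70/100 = 36946/125
Step 3: increase by 15% => multiply by 115/100
  36946/125 * 115/100 = 424879/1250
Final value = 424879/1250

424879/1250


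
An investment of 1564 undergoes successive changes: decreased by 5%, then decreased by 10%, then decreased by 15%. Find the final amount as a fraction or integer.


Start: 1564
Step 1: decrease by 5% => multiply by 95/100
  1564 * 95/100 = 7429/5
Step 2: decrease by 10% => multiply by 90/100
  7429/5 * 90/100 = 66861/50
Step 3: decrease by 15% => multiply by 85/100
  66861/50 * 85/100 = 1136637/1000
Final value = 1136637/1000

1136637/1000


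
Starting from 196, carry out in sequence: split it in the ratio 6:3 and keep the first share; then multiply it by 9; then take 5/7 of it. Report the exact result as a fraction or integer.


Start with 196.
Step 1: Split 6:3, first share = 196 * 6/9 = 392/3
Step 2: Multiply by 9: 392/3 * 9 = 1176
Step 3: Take 5/7: 1176 * 5/7 = 840
Final result = 840

840


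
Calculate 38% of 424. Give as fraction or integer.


Compute 38% of 424
Convert percentage: 38% = 38/100
Multiply: 424 * 38/100
= 16112/100
= 4028/25

4028/25


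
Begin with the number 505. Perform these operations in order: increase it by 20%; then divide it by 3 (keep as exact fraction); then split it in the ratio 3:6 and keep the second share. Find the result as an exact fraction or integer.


Start with 505.
Step 1: Increase by 20%: 505 * 120/100 = 606
Step 2: Divide by 3: 606 / 3 = 202
Step 3: Split 3:6, second share = 202 * 6/9 = 404/3
Final result = 404/3

404/3


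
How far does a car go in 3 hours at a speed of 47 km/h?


Using distance = speed * time
Speed = 47 km/h
Time = 3 hours
Distance = 47 * 3
= 141 km

141


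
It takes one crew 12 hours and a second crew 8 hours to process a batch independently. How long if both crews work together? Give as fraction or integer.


Rate of A = 1/12 job per hour
Rate of B = 1/8 job per hour
Combined rate = 1/12 + 1/8
Find common denominator: (8 + 12)/(12*8) = 20/96
Combined rate = 5/24 job per hour
Time together = 1 / (5/24) = 24/5 hours

24/5


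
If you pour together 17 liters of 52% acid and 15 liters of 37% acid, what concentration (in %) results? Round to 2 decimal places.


Solute in mixture 1 = 52% of 17 L = 17*52/100 = 221/25 L
Solute in mixture 2 = 37% of 15 L = 15*37/100 = 111/20 L
Total solute = 221/25 + 111/20 = 1439/100 L
Total volume = 17 + 15 = 32 L
Final concentration = 1439/100/32 * 100 = 44.97%

44.97


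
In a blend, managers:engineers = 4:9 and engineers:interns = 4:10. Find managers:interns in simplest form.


Given a:b = 4:9 and b:c = 4:10
Make b consistent. Multiply first ratio by 4: a:b = 16:36
Multiply second ratio by 9: b:c = 36:90
Now b = 36 in both, so a:b:c = 16:36:90
Therefore a:c = 16:90
Simplify by GCD: a:c = 8:45

8:45


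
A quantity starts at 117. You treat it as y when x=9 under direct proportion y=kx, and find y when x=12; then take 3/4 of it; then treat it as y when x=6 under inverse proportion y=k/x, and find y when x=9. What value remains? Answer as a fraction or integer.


Start with 117.
Step 1: Direct prop: k = (117)/9; new y = k*12 = 117*12/9 = 156
Step 2: Take 3/4: 156 * 3/4 = 117
Step 3: Inverse prop: k = (117)*6; new y = k/9 = 117*6/9 = 78
Final result = 78

78


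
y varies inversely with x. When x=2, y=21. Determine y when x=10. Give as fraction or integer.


Inverse proportion: y = k/x
Find k: k = 2 * 21 = 42
Compute y at x=10: y = 42/10
y = 21/5

21/5


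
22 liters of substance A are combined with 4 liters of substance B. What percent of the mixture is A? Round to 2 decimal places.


Volume of A = 22 L
Volume of B = 4 L
Total volume = 22 + 4 = 26 L
Percentage of A = (22/26) * 100
= 84.62%

84.62


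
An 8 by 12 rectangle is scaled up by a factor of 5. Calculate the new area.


Original dimensions: 8 x 12
Enlargement factor = 5
New width = 8 * 5 = 40
New height = 12 * 5 = 60
New area = 40 * 60 = 2400

2400


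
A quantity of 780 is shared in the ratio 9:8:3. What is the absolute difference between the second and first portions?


Total parts = 9 + 8 + 3 = 20
Value per part = 780 / 20 = 39
Shares: 9*39=351, 8*39=312, 3*39=117
Second share = 312, first share = 351
Difference = |312 - 351| = 39

39


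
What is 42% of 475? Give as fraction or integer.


Compute 42% of 475
Convert percentage: 42% = 42/100
Multiply: 475 * 42/100
= 19950/100
= 399/2

399/2


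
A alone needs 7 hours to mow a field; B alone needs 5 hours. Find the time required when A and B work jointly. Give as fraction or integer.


Rate of A = 1/7 job per hour
Rate of B = 1/5 job per hour
Combined rate = 1/7 + 1/5
Find common denominator: (5 + 7)/(7*5) = 12/35
Combined rate = 12/35 job per hour
Time together = 1 / (12/35) = 35/12 hours

35/12


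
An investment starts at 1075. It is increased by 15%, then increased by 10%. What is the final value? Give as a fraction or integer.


Start: 1075
Step 1: increase by 15% => multiply by 115/100
  1075 * 115/100 = 4945/4
Step 2: increase by 10% => multiply by 110/100
  4945/4 * 110/100 = 10879/8
Final value = 10879/8

10879/8


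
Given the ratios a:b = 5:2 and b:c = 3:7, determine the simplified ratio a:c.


Given a:b = 5:2 and b:c = 3:7
Make b consistent. Multiply first ratio by 3: a:b = 15:6
Multiply second ratio by 2: b:c = 6:14
Now b = 6 in both, so a:b:c = 15:6:14
Therefore a:c = 15:14
Simplify by GCD: a:c = 15:14

15:14


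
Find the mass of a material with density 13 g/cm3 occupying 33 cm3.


Using mass = density * volume
Density = 13 g/cm3
Volume = 33 cm3
Mass = 13 * 33
= 429 g

429


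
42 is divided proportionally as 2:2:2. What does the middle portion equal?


Ratio = 2:2:2
Total parts = 2 + 2 + 2 = 6
Value per part = 42 / 6 = 7
First share = 2 * 7 = 14
Middle share = 2 * 7 = 14
Third share = 2 * 7 = 14

14


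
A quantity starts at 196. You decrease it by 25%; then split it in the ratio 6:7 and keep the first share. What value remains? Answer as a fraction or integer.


Start with 196.
Step 1: Decrease by 25%: 196 * 75/100 = 147
Step 2: Split 6:7, first share = 147 * 6/13 = 882/13
Final result = 882/13

882/13


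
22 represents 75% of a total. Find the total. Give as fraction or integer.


Given: 22 is 75% of the whole
Set up: 22 = 75/100 * whole
whole = 22 * 100 / 75
whole = 2200 / 75
whole = 88/3

88/3


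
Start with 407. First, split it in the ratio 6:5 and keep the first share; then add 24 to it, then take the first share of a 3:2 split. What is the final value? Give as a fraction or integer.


Start with 407.
Step 1: Split 6:5, first share = 407 * 6/11 = 222
Step 2: Add 24: 222+24=246; split 3:2 first = 246*3/5 = 738/5
Final result = 738/5

738/5


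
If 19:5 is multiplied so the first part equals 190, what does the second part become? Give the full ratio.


Original ratio: 19:5
First term target: 190
Scale factor = 190 / 19 = 10
Multiply second term: 5 * 10 = 50
Equivalent ratio = 190:50

190:50


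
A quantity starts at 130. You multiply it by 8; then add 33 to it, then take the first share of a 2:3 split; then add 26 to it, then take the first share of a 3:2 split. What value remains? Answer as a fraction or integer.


Start with 130.
Step 1: Multiply by 8: 130 * 8 = 1040
Step 2: Add 33: 1040+33=1073; split 2:3 first = 1073*2/5 = 2146/5
Step 3: Add 26: 2146/5+26=2276/5; split 3:2 first = 2276/5*3/5 = 6828/25
Final result = 6828/25

6828/25


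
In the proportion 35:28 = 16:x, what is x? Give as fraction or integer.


Setting up: 35/28 = 16/x
Cross multiply: 35 * x = 28 * 16
35x = 448
x = 448/35
x = 64/5

64/5


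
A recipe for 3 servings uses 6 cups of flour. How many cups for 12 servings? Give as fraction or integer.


Original: 6 cups for 3 servings
Target servings = 12
Scaling factor = 12/3
New amount = 6 * 12/3
= 72/3
= 24 cups

24


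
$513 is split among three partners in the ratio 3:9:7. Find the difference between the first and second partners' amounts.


Total parts = 3 + 9 + 7 = 19
Value per part = 513 / 19 = 27
Shares: 3*27=81, 9*27=243, 7*27=189
First share = 81, second share = 243
Difference = |81 - 243| = 162

162


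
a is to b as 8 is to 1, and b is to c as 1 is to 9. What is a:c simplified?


Given a:b = 8:1 and b:c = 1:9
Make b consistent. Multiply first ratio by 1: a:b = 8:1
Multiply second ratio by 1: b:c = 1:9
Now b = 1 in both, so a:b:c = 8:1:9
Therefore a:c = 8:9
Simplify by GCD: a:c = 8:9

8:9


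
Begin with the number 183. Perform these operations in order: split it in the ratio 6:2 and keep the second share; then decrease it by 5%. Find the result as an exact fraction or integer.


Start with 183.
Step 1: Split 6:2, second share = 183 * 2/8 = 183/4
Step 2: Decrease by 5%: 183/4 * 95/100 = 3477/80
Final result = 3477/80

3477/80
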